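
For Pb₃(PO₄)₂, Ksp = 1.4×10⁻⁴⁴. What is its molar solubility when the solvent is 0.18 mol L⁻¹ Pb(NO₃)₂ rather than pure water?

Pb₃(PO₄)₂(s) ⇌ 3 Pb²⁺(aq) + 2 PO₄³⁻(aq)
Let s be the solubility of Pb₃(PO₄)₂ here. The common ion gives [Pb²⁺] ≈ 0.18 mol L⁻¹, and [PO₄³⁻] = 2s.
Ksp = [Pb²⁺]^3[PO₄³⁻]^2 = (0.18)^3(2s)^2
(2s)^2 = 1.4×10⁻⁴⁴ / (0.18)^3 = 2.4×10⁻⁴²
s = 7.7×10⁻²² mol L⁻¹

7.7×10⁻²² M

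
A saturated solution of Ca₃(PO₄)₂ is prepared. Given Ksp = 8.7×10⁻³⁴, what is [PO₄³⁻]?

1.9×10⁻⁷ M

Ca₃(PO₄)₂(s) ⇌ 3 Ca²⁺(aq) + 2 PO₄³⁻(aq)
Call the molar solubility s, so that [Ca²⁺] = 3s and [PO₄³⁻] = 2s.
Ksp = [Ca²⁺]^3[PO₄³⁻]^2 = (3s)^3 · (2s)^2 = 108s^5 = 8.7×10⁻³⁴
s = 9.6×10⁻⁸ M
[PO₄³⁻] = 2s = 1.9×10⁻⁷ M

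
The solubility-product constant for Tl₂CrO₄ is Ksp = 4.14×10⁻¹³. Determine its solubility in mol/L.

Tl₂CrO₄(s) ⇌ 2 Tl⁺(aq) + CrO₄²⁻(aq)
For each mole of Tl₂CrO₄ that dissolves per liter, [Tl⁺] = 2s and [CrO₄²⁻] = s; let s denote this solubility.
Ksp = [Tl⁺]^2[CrO₄²⁻] = (2s)^2 · s = 4s^3
4s^3 = 4.14×10⁻¹³  ⇒  s^3 = 1.04×10⁻¹³
s = 4.70×10⁻⁵ mol L⁻¹

4.70×10⁻⁵ M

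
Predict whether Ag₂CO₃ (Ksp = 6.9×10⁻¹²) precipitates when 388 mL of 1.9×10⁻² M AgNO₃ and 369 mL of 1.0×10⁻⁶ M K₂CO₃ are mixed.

Yes

After mixing, V = 388 mL + 369 mL = 757 mL.
[Ag⁺] = (1.9×10⁻²)(388)/757 = 9.7×10⁻³ M
[CO₃²⁻] = (1.0×10⁻⁶)(369)/757 = 4.9×10⁻⁷ M
Q = [Ag⁺]^2[CO₃²⁻] = 4.6×10⁻¹¹
Since Q (4.6×10⁻¹¹) exceeds Ksp (6.9×10⁻¹²), Ag₂CO₃ will precipitate.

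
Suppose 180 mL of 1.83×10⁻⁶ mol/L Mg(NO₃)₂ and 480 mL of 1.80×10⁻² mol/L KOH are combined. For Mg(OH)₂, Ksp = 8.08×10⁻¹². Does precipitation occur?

Yes

The combined volume is 660 mL.
[Mg²⁺] = (1.83×10⁻⁶)(180)/660 = 4.99×10⁻⁷ mol/L
[OH⁻] = (1.80×10⁻²)(480)/660 = 1.31×10⁻² mol/L
Q = [Mg²⁺][OH⁻]^2 = 8.55×10⁻¹¹
Because Q > Ksp (8.55×10⁻¹¹ vs 8.08×10⁻¹²), a precipitate of Mg(OH)₂ forms.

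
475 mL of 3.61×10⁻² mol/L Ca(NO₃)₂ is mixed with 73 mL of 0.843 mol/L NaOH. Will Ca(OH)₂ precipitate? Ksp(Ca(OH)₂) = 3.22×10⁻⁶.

Yes

The combined volume is 548 mL.
[Ca²⁺] = (3.61×10⁻²)(475)/548 = 3.13×10⁻² mol/L
[OH⁻] = (0.843)(73)/548 = 0.112 mol/L
Q = [Ca²⁺][OH⁻]^2 = 3.95×10⁻⁴
Q = 3.95×10⁻⁴ > Ksp = 3.22×10⁻⁶, so the solution is supersaturated and Ca(OH)₂ precipitates.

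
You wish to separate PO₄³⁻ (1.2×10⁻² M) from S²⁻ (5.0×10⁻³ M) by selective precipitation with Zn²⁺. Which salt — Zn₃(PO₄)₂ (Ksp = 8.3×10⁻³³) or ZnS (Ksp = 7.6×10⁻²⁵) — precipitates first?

ZnS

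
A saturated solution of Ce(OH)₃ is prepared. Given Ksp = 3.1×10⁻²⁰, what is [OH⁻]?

1.7×10⁻⁵ M

Ce(OH)₃(s) ⇌ Ce³⁺(aq) + 3 OH⁻(aq)
Call the molar solubility s, so that [Ce³⁺] = s and [OH⁻] = 3s.
Ksp = [Ce³⁺][OH⁻]^3 = s · (3s)^3 = 27s^4 = 3.1×10⁻²⁰
s = 5.8×10⁻⁶ mol/L
[OH⁻] = 3s = 1.7×10⁻⁵ mol/L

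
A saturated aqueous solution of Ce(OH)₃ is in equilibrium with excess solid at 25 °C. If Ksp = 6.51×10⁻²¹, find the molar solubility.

Ce(OH)₃(s) ⇌ Ce³⁺(aq) + 3 OH⁻(aq)
Call the molar solubility s, so that [Ce³⁺] = s and [OH⁻] = 3s.
Ksp = [Ce³⁺][OH⁻]^3 = s · (3s)^3 = 27s^4
27s^4 = 6.51×10⁻²¹  ⇒  s^4 = 2.41×10⁻²²
s = 3.94×10⁻⁶ mol/L

3.94×10⁻⁶ M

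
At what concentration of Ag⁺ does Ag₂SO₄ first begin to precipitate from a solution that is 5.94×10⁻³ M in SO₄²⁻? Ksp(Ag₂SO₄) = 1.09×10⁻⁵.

4.28×10⁻² M

Precipitation of each salt begins when its ion product equals Ksp.
Ag₂SO₄(s) ⇌ 2 Ag⁺(aq) + SO₄²⁻(aq)
Ksp = [Ag⁺]^2[SO₄²⁻] = [Ag⁺]^2(5.94×10⁻³)
[Ag⁺]^2 = 1.09×10⁻⁵ / (5.94×10⁻³) = 1.84×10⁻³
[Ag⁺] = 4.28×10⁻² M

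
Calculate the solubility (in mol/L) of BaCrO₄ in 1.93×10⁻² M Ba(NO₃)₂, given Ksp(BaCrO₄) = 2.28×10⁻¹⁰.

1.18×10⁻⁸ M

BaCrO₄(s) ⇌ Ba²⁺(aq) + CrO₄²⁻(aq)
With Ba²⁺ already at 1.93×10⁻² M and s small, take [Ba²⁺] ≈ 1.93×10⁻² M and [CrO₄²⁻] = s.
Ksp = [Ba²⁺][CrO₄²⁻] = (1.93×10⁻²)s
s = 2.28×10⁻¹⁰ / (1.93×10⁻²) = 1.18×10⁻⁸
s = 1.18×10⁻⁸ M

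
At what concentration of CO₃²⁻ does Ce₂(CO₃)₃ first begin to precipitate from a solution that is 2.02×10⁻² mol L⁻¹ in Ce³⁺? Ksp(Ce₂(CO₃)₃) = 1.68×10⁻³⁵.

Precipitation of each salt begins when its ion product equals Ksp.
Ce₂(CO₃)₃(s) ⇌ 2 Ce³⁺(aq) + 3 CO₃²⁻(aq)
Ksp = [Ce³⁺]^2[CO₃²⁻]^3 = [CO₃²⁻]^3(2.02×10⁻²)^2
[CO₃²⁻]^3 = 1.68×10⁻³⁵ / (2.02×10⁻²)^2 = 4.12×10⁻³²
[CO₃²⁻] = 3.45×10⁻¹¹ mol L⁻¹

3.45×10⁻¹¹ M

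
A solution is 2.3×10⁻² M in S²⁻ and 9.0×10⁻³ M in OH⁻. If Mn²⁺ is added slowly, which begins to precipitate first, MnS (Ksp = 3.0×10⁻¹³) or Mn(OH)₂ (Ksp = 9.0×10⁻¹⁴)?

Precipitation of each salt begins when its ion product equals Ksp.
For MnS: [Mn²⁺] = (Ksp/[S²⁻]) = 1.3×10⁻¹¹ M
For Mn(OH)₂: [Mn²⁺] = (Ksp/[OH⁻]^2) = 1.1×10⁻⁹ M
The smaller threshold [Mn²⁺] is reached first, so MnS precipitates first.

MnS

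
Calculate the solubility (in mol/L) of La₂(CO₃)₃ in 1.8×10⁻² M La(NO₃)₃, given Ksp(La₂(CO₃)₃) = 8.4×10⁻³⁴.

La₂(CO₃)₃(s) ⇌ 2 La³⁺(aq) + 3 CO₃²⁻(aq)
With La³⁺ already at 1.8×10⁻² M and s small, take [La³⁺] ≈ 1.8×10⁻² M and [CO₃²⁻] = 3s.
Ksp = [La³⁺]^2[CO₃²⁻]^3 = (1.8×10⁻²)^2(3s)^3
(3s)^3 = 8.4×10⁻³⁴ / (1.8×10⁻²)^2 = 2.6×10⁻³⁰
s = 4.6×10⁻¹¹ M

4.6×10⁻¹¹ M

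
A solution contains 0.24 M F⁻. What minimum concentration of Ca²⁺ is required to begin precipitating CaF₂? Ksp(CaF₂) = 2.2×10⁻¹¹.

3.8×10⁻¹⁰ M

Precipitation of each salt begins when its ion product equals Ksp.
CaF₂(s) ⇌ Ca²⁺(aq) + 2 F⁻(aq)
Ksp = [Ca²⁺][F⁻]^2 = [Ca²⁺](0.24)^2
[Ca²⁺] = 2.2×10⁻¹¹ / (0.24)^2 = 3.8×10⁻¹⁰
[Ca²⁺] = 3.8×10⁻¹⁰ M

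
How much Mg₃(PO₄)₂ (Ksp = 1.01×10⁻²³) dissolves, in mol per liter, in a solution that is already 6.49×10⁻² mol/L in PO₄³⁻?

4.46×10⁻⁸ M

Mg₃(PO₄)₂(s) ⇌ 3 Mg²⁺(aq) + 2 PO₄³⁻(aq)
Let s be the solubility of Mg₃(PO₄)₂ here. The common ion gives [PO₄³⁻] ≈ 6.49×10⁻² mol/L, and [Mg²⁺] = 3s.
Ksp = [Mg²⁺]^3[PO₄³⁻]^2 = (3s)^3(6.49×10⁻²)^2
(3s)^3 = 1.01×10⁻²³ / (6.49×10⁻²)^2 = 2.40×10⁻²¹
s = 4.46×10⁻⁸ mol/L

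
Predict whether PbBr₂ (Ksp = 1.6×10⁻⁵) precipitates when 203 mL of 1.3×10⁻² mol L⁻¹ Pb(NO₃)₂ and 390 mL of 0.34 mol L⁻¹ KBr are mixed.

After mixing, V = 203 mL + 390 mL = 593 mL.
[Pb²⁺] = (1.3×10⁻²)(203)/593 = 4.5×10⁻³ mol L⁻¹
[Br⁻] = (0.34)(390)/593 = 0.22 mol L⁻¹
Q = [Pb²⁺][Br⁻]^2 = 2.2×10⁻⁴
Because Q > Ksp (2.2×10⁻⁴ vs 1.6×10⁻⁵), a precipitate of PbBr₂ forms.

Yes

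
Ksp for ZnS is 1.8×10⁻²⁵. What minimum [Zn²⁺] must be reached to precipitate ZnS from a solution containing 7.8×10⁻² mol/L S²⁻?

2.3×10⁻²⁴ M

The threshold for precipitation is Q = Ksp.
ZnS(s) ⇌ Zn²⁺(aq) + S²⁻(aq)
Ksp = [Zn²⁺][S²⁻] = [Zn²⁺](7.8×10⁻²)
[Zn²⁺] = 1.8×10⁻²⁵ / (7.8×10⁻²) = 2.3×10⁻²⁴
[Zn²⁺] = 2.3×10⁻²⁴ mol/L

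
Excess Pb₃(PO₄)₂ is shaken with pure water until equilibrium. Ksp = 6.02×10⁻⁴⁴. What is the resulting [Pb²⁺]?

2.67×10⁻⁹ M

Pb₃(PO₄)₂(s) ⇌ 3 Pb²⁺(aq) + 2 PO₄³⁻(aq)
If s mol/L of Pb₃(PO₄)₂ dissolves, [Pb²⁺] = 3s and [PO₄³⁻] = 2s.
Ksp = [Pb²⁺]^3[PO₄³⁻]^2 = (3s)^3 · (2s)^2 = 108s^5 = 6.02×10⁻⁴⁴
s = 8.90×10⁻¹⁰ M
[Pb²⁺] = 3s = 2.67×10⁻⁹ M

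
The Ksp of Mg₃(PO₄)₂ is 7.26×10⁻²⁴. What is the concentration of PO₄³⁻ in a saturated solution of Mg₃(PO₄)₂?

1.85×10⁻⁵ M

Mg₃(PO₄)₂(s) ⇌ 3 Mg²⁺(aq) + 2 PO₄³⁻(aq)
If s mol/L of Mg₃(PO₄)₂ dissolves, [Mg²⁺] = 3s and [PO₄³⁻] = 2s.
Ksp = [Mg²⁺]^3[PO₄³⁻]^2 = (3s)^3 · (2s)^2 = 108s^5 = 7.26×10⁻²⁴
s = 9.24×10⁻⁶ mol L⁻¹
[PO₄³⁻] = 2s = 1.85×10⁻⁵ mol L⁻¹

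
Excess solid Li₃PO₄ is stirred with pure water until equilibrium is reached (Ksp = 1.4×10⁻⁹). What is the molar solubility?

Li₃PO₄(s) ⇌ 3 Li⁺(aq) + PO₄³⁻(aq)
Call the molar solubility s, so that [Li⁺] = 3s and [PO₄³⁻] = s.
Ksp = [Li⁺]^3[PO₄³⁻] = (3s)^3 · s = 27s^4
27s^4 = 1.4×10⁻⁹  ⇒  s^4 = 5.2×10⁻¹¹
s = 2.7×10⁻³ mol/L

2.7×10⁻³ M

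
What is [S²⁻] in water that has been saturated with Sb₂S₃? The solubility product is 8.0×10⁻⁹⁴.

Sb₂S₃(s) ⇌ 2 Sb³⁺(aq) + 3 S²⁻(aq)
With molar solubility s: [Sb³⁺] = 2s, [S²⁻] = 3s.
Ksp = [Sb³⁺]^2[S²⁻]^3 = (2s)^2 · (3s)^3 = 108s^5 = 8.0×10⁻⁹⁴
s = 9.4×10⁻²⁰ mol/L
[S²⁻] = 3s = 2.8×10⁻¹⁹ mol/L

2.8×10⁻¹⁹ M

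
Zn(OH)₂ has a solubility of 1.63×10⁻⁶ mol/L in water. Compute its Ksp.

Ksp = 1.73×10⁻¹⁷

Zn(OH)₂(s) ⇌ Zn²⁺(aq) + 2 OH⁻(aq)
Call the molar solubility s, so that [Zn²⁺] = s and [OH⁻] = 2s.
Ksp = [Zn²⁺][OH⁻]^2 = s · (2s)^2 = 4s^3
Ksp = 4 × (1.63×10⁻⁶)^3 = 1.73×10⁻¹⁷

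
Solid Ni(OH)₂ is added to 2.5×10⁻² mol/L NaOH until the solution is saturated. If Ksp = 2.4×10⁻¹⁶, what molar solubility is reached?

Ni(OH)₂(s) ⇌ Ni²⁺(aq) + 2 OH⁻(aq)
With OH⁻ already at 2.5×10⁻² mol/L and s small, take [OH⁻] ≈ 2.5×10⁻² mol/L and [Ni²⁺] = s.
Ksp = [Ni²⁺][OH⁻]^2 = s(2.5×10⁻²)^2
s = 2.4×10⁻¹⁶ / (2.5×10⁻²)^2 = 3.8×10⁻¹³
s = 3.8×10⁻¹³ mol/L

3.8×10⁻¹³ M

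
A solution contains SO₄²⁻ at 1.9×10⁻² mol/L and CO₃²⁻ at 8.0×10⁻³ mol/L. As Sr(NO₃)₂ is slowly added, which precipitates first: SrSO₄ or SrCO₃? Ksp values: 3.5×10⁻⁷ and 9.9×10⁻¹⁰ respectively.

Precipitation of each salt begins when its ion product equals Ksp.
For SrSO₄: [Sr²⁺] = (Ksp/[SO₄²⁻]) = 1.8×10⁻⁵ mol/L
For SrCO₃: [Sr²⁺] = (Ksp/[CO₃²⁻]) = 1.2×10⁻⁷ mol/L
The smaller threshold [Sr²⁺] is reached first, so SrCO₃ precipitates first.

SrCO₃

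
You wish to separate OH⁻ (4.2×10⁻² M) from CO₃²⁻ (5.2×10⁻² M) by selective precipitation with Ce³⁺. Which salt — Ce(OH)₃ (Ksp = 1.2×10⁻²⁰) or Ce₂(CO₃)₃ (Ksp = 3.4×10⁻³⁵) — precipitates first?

Ce(OH)₃

Precipitation of each salt begins when its ion product equals Ksp.
For Ce(OH)₃: [Ce³⁺] = (Ksp/[OH⁻]^3) = 1.6×10⁻¹⁶ M
For Ce₂(CO₃)₃: [Ce³⁺] = (Ksp/[CO₃²⁻]^3)^(1/2) = 4.9×10⁻¹⁶ M
Since Ce(OH)₃ needs less Ce³⁺ to reach saturation, it precipitates first.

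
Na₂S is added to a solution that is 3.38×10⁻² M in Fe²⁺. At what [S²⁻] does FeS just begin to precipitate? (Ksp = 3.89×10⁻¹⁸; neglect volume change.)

Precipitation of each salt begins when its ion product equals Ksp.
FeS(s) ⇌ Fe²⁺(aq) + S²⁻(aq)
Ksp = [Fe²⁺][S²⁻] = [S²⁻](3.38×10⁻²)
[S²⁻] = 3.89×10⁻¹⁸ / (3.38×10⁻²) = 1.15×10⁻¹⁶
[S²⁻] = 1.15×10⁻¹⁶ M

1.15×10⁻¹⁶ M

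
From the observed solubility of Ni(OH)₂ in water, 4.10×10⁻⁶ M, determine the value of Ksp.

Ni(OH)₂(s) ⇌ Ni²⁺(aq) + 2 OH⁻(aq)
Let s be the molar solubility. Then [Ni²⁺] = s and [OH⁻] = 2s.
Ksp = [Ni²⁺][OH⁻]^2 = s · (2s)^2 = 4s^3
Ksp = 4 × (4.10×10⁻⁶)^3 = 2.76×10⁻¹⁶

Ksp = 2.76×10⁻¹⁶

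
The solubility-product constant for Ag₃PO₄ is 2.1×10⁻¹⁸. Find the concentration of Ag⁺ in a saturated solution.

Ag₃PO₄(s) ⇌ 3 Ag⁺(aq) + PO₄³⁻(aq)
For each mole of Ag₃PO₄ that dissolves per liter, [Ag⁺] = 3s and [PO₄³⁻] = s; let s denote this solubility.
Ksp = [Ag⁺]^3[PO₄³⁻] = (3s)^3 · s = 27s^4 = 2.1×10⁻¹⁸
s = 1.7×10⁻⁵ mol/L
[Ag⁺] = 3s = 5.0×10⁻⁵ mol/L

5.0×10⁻⁵ M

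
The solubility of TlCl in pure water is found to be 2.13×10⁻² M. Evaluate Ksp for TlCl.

TlCl(s) ⇌ Tl⁺(aq) + Cl⁻(aq)
With molar solubility s: [Tl⁺] = s, [Cl⁻] = s.
Ksp = [Tl⁺][Cl⁻] = s · s = s^2
Ksp = (2.13×10⁻²)^2 = 4.54×10⁻⁴

Ksp = 4.54×10⁻⁴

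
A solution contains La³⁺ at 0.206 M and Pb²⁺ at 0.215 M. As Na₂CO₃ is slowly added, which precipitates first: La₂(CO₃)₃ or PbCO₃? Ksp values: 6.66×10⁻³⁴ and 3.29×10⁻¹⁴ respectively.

The threshold for precipitation is Q = Ksp.
For La₂(CO₃)₃: [CO₃²⁻] = (Ksp/[La³⁺]^2)^(1/3) = 2.50×10⁻¹¹ M
For PbCO₃: [CO₃²⁻] = (Ksp/[Pb²⁺]) = 1.53×10⁻¹³ M
Since PbCO₃ needs less CO₃²⁻ to reach saturation, it precipitates first.

PbCO₃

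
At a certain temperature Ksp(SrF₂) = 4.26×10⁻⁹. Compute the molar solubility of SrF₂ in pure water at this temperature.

1.02×10⁻³ M

SrF₂(s) ⇌ Sr²⁺(aq) + 2 F⁻(aq)
For each mole of SrF₂ that dissolves per liter, [Sr²⁺] = s and [F⁻] = 2s; let s denote this solubility.
Ksp = [Sr²⁺][F⁻]^2 = s · (2s)^2 = 4s^3
4s^3 = 4.26×10⁻⁹  ⇒  s^3 = 1.07×10⁻⁹
s = 1.02×10⁻³ mol L⁻¹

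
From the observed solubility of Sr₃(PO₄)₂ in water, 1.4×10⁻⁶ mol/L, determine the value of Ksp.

Ksp = 5.8×10⁻²⁸

Sr₃(PO₄)₂(s) ⇌ 3 Sr²⁺(aq) + 2 PO₄³⁻(aq)
Let s be the molar solubility. Then [Sr²⁺] = 3s and [PO₄³⁻] = 2s.
Ksp = [Sr²⁺]^3[PO₄³⁻]^2 = (3s)^3 · (2s)^2 = 108s^5
Ksp = 108 × (1.4×10⁻⁶)^5 = 5.8×10⁻²⁸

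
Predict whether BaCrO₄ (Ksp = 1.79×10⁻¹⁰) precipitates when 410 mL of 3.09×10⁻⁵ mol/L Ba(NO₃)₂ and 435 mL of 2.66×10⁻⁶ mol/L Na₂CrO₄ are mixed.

After mixing, V = 410 mL + 435 mL = 845 mL.
[Ba²⁺] = (3.09×10⁻⁵)(410)/845 = 1.50×10⁻⁵ mol/L
[CrO₄²⁻] = (2.66×10⁻⁶)(435)/845 = 1.37×10⁻⁶ mol/L
Q = [Ba²⁺][CrO₄²⁻] = 2.05×10⁻¹¹
Q = 2.05×10⁻¹¹ < Ksp = 1.79×10⁻¹⁰, so the solution is unsaturated and no precipitate forms.

No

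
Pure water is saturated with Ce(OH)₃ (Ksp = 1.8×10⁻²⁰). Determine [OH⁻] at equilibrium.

1.5×10⁻⁵ M

Ce(OH)₃(s) ⇌ Ce³⁺(aq) + 3 OH⁻(aq)
Let s be the molar solubility. Then [Ce³⁺] = s and [OH⁻] = 3s.
Ksp = [Ce³⁺][OH⁻]^3 = s · (3s)^3 = 27s^4 = 1.8×10⁻²⁰
s = 5.1×10⁻⁶ mol L⁻¹
[OH⁻] = 3s = 1.5×10⁻⁵ mol L⁻¹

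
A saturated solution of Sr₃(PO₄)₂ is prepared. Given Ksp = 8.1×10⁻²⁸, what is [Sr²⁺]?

Sr₃(PO₄)₂(s) ⇌ 3 Sr²⁺(aq) + 2 PO₄³⁻(aq)
Call the molar solubility s, so that [Sr²⁺] = 3s and [PO₄³⁻] = 2s.
Ksp = [Sr²⁺]^3[PO₄³⁻]^2 = (3s)^3 · (2s)^2 = 108s^5 = 8.1×10⁻²⁸
s = 1.5×10⁻⁶ mol L⁻¹
[Sr²⁺] = 3s = 4.5×10⁻⁶ mol L⁻¹

4.5×10⁻⁶ M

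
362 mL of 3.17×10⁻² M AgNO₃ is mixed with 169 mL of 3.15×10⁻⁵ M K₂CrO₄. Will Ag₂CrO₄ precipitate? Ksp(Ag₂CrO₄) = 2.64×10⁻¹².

The combined volume is 531 mL.
[Ag⁺] = (3.17×10⁻²)(362)/531 = 2.16×10⁻² M
[CrO₄²⁻] = (3.15×10⁻⁵)(169)/531 = 1.00×10⁻⁵ M
Q = [Ag⁺]^2[CrO₄²⁻] = 4.68×10⁻⁹
Since Q (4.68×10⁻⁹) exceeds Ksp (2.64×10⁻¹²), Ag₂CrO₄ will precipitate.

Yes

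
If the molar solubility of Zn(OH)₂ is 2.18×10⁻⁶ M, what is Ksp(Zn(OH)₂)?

Ksp = 4.14×10⁻¹⁷

Zn(OH)₂(s) ⇌ Zn²⁺(aq) + 2 OH⁻(aq)
Let s be the molar solubility. Then [Zn²⁺] = s and [OH⁻] = 2s.
Ksp = [Zn²⁺][OH⁻]^2 = s · (2s)^2 = 4s^3
Ksp = 4 × (2.18×10⁻⁶)^3 = 4.14×10⁻¹⁷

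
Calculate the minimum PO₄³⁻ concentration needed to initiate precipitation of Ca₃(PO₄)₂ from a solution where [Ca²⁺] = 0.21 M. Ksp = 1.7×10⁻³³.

Precipitation of each salt begins when its ion product equals Ksp.
Ca₃(PO₄)₂(s) ⇌ 3 Ca²⁺(aq) + 2 PO₄³⁻(aq)
Ksp = [Ca²⁺]^3[PO₄³⁻]^2 = [PO₄³⁻]^2(0.21)^3
[PO₄³⁻]^2 = 1.7×10⁻³³ / (0.21)^3 = 1.8×10⁻³¹
[PO₄³⁻] = 4.3×10⁻¹⁶ M

4.3×10⁻¹⁶ M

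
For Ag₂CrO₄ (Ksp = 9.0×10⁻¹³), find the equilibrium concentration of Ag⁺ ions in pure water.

1.2×10⁻⁴ M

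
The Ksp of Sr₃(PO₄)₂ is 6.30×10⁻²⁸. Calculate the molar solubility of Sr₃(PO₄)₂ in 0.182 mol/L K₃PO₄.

Sr₃(PO₄)₂(s) ⇌ 3 Sr²⁺(aq) + 2 PO₄³⁻(aq)
Let s be the solubility of Sr₃(PO₄)₂ here. The common ion gives [PO₄³⁻] ≈ 0.182 mol/L, and [Sr²⁺] = 3s.
Ksp = [Sr²⁺]^3[PO₄³⁻]^2 = (3s)^3(0.182)^2
(3s)^3 = 6.30×10⁻²⁸ / (0.182)^2 = 1.90×10⁻²⁶
s = 8.90×10⁻¹⁰ mol/L

8.90×10⁻¹⁰ M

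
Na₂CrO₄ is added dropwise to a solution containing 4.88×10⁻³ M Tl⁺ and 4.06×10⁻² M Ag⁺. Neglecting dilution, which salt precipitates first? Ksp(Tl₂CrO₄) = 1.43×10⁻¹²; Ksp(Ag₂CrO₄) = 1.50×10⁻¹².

A salt starts to precipitate once the ion product Q reaches its Ksp.
For Tl₂CrO₄: [CrO₄²⁻] = (Ksp/[Tl⁺]^2) = 6.00×10⁻⁸ M
For Ag₂CrO₄: [CrO₄²⁻] = (Ksp/[Ag⁺]^2) = 9.10×10⁻¹⁰ M
Ag₂CrO₄ requires the lower [CrO₄²⁻], so it precipitates first.

Ag₂CrO₄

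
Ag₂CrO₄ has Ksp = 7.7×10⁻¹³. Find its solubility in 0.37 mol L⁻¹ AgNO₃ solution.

5.6×10⁻¹² M

Ag₂CrO₄(s) ⇌ 2 Ag⁺(aq) + CrO₄²⁻(aq)
Let s be the solubility of Ag₂CrO₄ here. The common ion gives [Ag⁺] ≈ 0.37 mol L⁻¹, and [CrO₄²⁻] = s.
Ksp = [Ag⁺]^2[CrO₄²⁻] = (0.37)^2s
s = 7.7×10⁻¹³ / (0.37)^2 = 5.6×10⁻¹²
s = 5.6×10⁻¹² mol L⁻¹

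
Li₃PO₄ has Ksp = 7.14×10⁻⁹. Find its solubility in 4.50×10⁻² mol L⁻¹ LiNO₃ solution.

Li₃PO₄(s) ⇌ 3 Li⁺(aq) + PO₄³⁻(aq)
The solution already contains Li⁺ at 4.50×10⁻² mol L⁻¹. Let s be the molar solubility of Li₃PO₄.
[Li⁺] ≈ 4.50×10⁻² mol L⁻¹ (common ion dominates); [PO₄³⁻] = s.
Ksp = [Li⁺]^3[PO₄³⁻] = (4.50×10⁻²)^3s
s = 7.14×10⁻⁹ / (4.50×10⁻²)^3 = 7.84×10⁻⁵
s = 7.84×10⁻⁵ mol L⁻¹

7.84×10⁻⁵ M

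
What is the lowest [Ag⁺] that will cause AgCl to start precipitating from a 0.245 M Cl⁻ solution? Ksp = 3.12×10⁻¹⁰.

A salt starts to precipitate once the ion product Q reaches its Ksp.
AgCl(s) ⇌ Ag⁺(aq) + Cl⁻(aq)
Ksp = [Ag⁺][Cl⁻] = [Ag⁺](0.245)
[Ag⁺] = 3.12×10⁻¹⁰ / (0.245) = 1.27×10⁻⁹
[Ag⁺] = 1.27×10⁻⁹ M

1.27×10⁻⁹ M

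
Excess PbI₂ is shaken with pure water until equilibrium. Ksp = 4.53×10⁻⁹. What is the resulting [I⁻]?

2.08×10⁻³ M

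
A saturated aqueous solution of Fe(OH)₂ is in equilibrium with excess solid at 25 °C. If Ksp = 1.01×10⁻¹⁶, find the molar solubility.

Fe(OH)₂(s) ⇌ Fe²⁺(aq) + 2 OH⁻(aq)
Call the molar solubility s, so that [Fe²⁺] = s and [OH⁻] = 2s.
Ksp = [Fe²⁺][OH⁻]^2 = s · (2s)^2 = 4s^3
4s^3 = 1.01×10⁻¹⁶  ⇒  s^3 = 2.53×10⁻¹⁷
Taking the 3rd root, s = 2.93×10⁻⁶ M.

2.93×10⁻⁶ M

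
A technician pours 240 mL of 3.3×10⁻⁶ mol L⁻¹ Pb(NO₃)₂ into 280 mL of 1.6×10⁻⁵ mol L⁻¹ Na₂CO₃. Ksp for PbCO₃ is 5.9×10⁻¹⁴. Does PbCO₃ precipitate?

Yes

The combined volume is 520 mL.
[Pb²⁺] = (3.3×10⁻⁶)(240)/520 = 1.5×10⁻⁶ mol L⁻¹
[CO₃²⁻] = (1.6×10⁻⁵)(280)/520 = 8.6×10⁻⁶ mol L⁻¹
Q = [Pb²⁺][CO₃²⁻] = 1.3×10⁻¹¹
Because Q > Ksp (1.3×10⁻¹¹ vs 5.9×10⁻¹⁴), a precipitate of PbCO₃ forms.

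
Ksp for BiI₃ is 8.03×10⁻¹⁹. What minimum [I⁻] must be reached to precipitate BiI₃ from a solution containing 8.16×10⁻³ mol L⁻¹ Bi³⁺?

A salt starts to precipitate once the ion product Q reaches its Ksp.
BiI₃(s) ⇌ Bi³⁺(aq) + 3 I⁻(aq)
Ksp = [Bi³⁺][I⁻]^3 = [I⁻]^3(8.16×10⁻³)
[I⁻]^3 = 8.03×10⁻¹⁹ / (8.16×10⁻³) = 9.84×10⁻¹⁷
[I⁻] = 4.62×10⁻⁶ mol L⁻¹

4.62×10⁻⁶ M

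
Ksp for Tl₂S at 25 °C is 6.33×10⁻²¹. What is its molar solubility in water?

Tl₂S(s) ⇌ 2 Tl⁺(aq) + S²⁻(aq)
Call the molar solubility s, so that [Tl⁺] = 2s and [S²⁻] = s.
Ksp = [Tl⁺]^2[S²⁻] = (2s)^2 · s = 4s^3
4s^3 = 6.33×10⁻²¹  ⇒  s^3 = 1.58×10⁻²¹
Taking the 3rd root, s = 1.17×10⁻⁷ mol L⁻¹.

1.17×10⁻⁷ M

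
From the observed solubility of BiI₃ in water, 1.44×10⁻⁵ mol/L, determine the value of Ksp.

BiI₃(s) ⇌ Bi³⁺(aq) + 3 I⁻(aq)
Call the molar solubility s, so that [Bi³⁺] = s and [I⁻] = 3s.
Ksp = [Bi³⁺][I⁻]^3 = s · (3s)^3 = 27s^4
Ksp = 27 × (1.44×10⁻⁵)^4 = 1.16×10⁻¹⁸

Ksp = 1.16×10⁻¹⁸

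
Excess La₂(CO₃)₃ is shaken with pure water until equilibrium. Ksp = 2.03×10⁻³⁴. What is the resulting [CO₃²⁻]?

La₂(CO₃)₃(s) ⇌ 2 La³⁺(aq) + 3 CO₃²⁻(aq)
Call the molar solubility s, so that [La³⁺] = 2s and [CO₃²⁻] = 3s.
Ksp = [La³⁺]^2[CO₃²⁻]^3 = (2s)^2 · (3s)^3 = 108s^5 = 2.03×10⁻³⁴
s = 7.16×10⁻⁸ M
[CO₃²⁻] = 3s = 2.15×10⁻⁷ M

2.15×10⁻⁷ M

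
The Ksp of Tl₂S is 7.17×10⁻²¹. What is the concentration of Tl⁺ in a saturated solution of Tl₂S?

Tl₂S(s) ⇌ 2 Tl⁺(aq) + S²⁻(aq)
With molar solubility s: [Tl⁺] = 2s, [S²⁻] = s.
Ksp = [Tl⁺]^2[S²⁻] = (2s)^2 · s = 4s^3 = 7.17×10⁻²¹
s = 1.21×10⁻⁷ M
[Tl⁺] = 2s = 2.43×10⁻⁷ M

2.43×10⁻⁷ M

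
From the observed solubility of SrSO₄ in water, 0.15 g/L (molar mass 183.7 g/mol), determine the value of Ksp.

s = (0.15 g L⁻¹)/(183.7 g mol⁻¹) = 8.165×10⁻⁴ M
SrSO₄(s) ⇌ Sr²⁺(aq) + SO₄²⁻(aq)
If s mol/L of SrSO₄ dissolves, [Sr²⁺] = s and [SO₄²⁻] = s.
Ksp = [Sr²⁺][SO₄²⁻] = s · s = s^2
Ksp = (8.165×10⁻⁴)^2 = 6.7×10⁻⁷

Ksp = 6.7×10⁻⁷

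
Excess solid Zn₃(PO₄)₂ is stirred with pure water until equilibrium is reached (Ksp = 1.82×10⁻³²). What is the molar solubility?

Zn₃(PO₄)₂(s) ⇌ 3 Zn²⁺(aq) + 2 PO₄³⁻(aq)
Call the molar solubility s, so that [Zn²⁺] = 3s and [PO₄³⁻] = 2s.
Ksp = [Zn²⁺]^3[PO₄³⁻]^2 = (3s)^3 · (2s)^2 = 108s^5
108s^5 = 1.82×10⁻³²  ⇒  s^5 = 1.69×10⁻³⁴
s = 1.76×10⁻⁷ mol L⁻¹

1.76×10⁻⁷ M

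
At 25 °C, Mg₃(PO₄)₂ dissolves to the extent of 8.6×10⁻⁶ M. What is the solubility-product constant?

Mg₃(PO₄)₂(s) ⇌ 3 Mg²⁺(aq) + 2 PO₄³⁻(aq)
For each mole of Mg₃(PO₄)₂ that dissolves per liter, [Mg²⁺] = 3s and [PO₄³⁻] = 2s; let s denote this solubility.
Ksp = [Mg²⁺]^3[PO₄³⁻]^2 = (3s)^3 · (2s)^2 = 108s^5
Ksp = 108 × (8.6×10⁻⁶)^5 = 5.1×10⁻²⁴

Ksp = 5.1×10⁻²⁴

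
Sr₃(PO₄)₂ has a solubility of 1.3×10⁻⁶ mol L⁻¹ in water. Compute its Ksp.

Sr₃(PO₄)₂(s) ⇌ 3 Sr²⁺(aq) + 2 PO₄³⁻(aq)
If s mol/L of Sr₃(PO₄)₂ dissolves, [Sr²⁺] = 3s and [PO₄³⁻] = 2s.
Ksp = [Sr²⁺]^3[PO₄³⁻]^2 = (3s)^3 · (2s)^2 = 108s^5
Ksp = 108 × (1.3×10⁻⁶)^5 = 4.0×10⁻²⁸

Ksp = 4.0×10⁻²⁸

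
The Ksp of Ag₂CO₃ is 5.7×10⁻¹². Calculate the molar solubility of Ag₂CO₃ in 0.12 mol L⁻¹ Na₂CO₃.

Ag₂CO₃(s) ⇌ 2 Ag⁺(aq) + CO₃²⁻(aq)
With CO₃²⁻ already at 0.12 mol L⁻¹ and s small, take [CO₃²⁻] ≈ 0.12 mol L⁻¹ and [Ag⁺] = 2s.
Ksp = [Ag⁺]^2[CO₃²⁻] = (2s)^2(0.12)
(2s)^2 = 5.7×10⁻¹² / (0.12) = 4.8×10⁻¹¹
s = 3.4×10⁻⁶ mol L⁻¹

3.4×10⁻⁶ M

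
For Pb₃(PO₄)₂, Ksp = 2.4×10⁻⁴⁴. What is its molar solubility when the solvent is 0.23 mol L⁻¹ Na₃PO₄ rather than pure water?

Pb₃(PO₄)₂(s) ⇌ 3 Pb²⁺(aq) + 2 PO₄³⁻(aq)
With PO₄³⁻ already at 0.23 mol L⁻¹ and s small, take [PO₄³⁻] ≈ 0.23 mol L⁻¹ and [Pb²⁺] = 3s.
Ksp = [Pb²⁺]^3[PO₄³⁻]^2 = (3s)^3(0.23)^2
(3s)^3 = 2.4×10⁻⁴⁴ / (0.23)^2 = 4.5×10⁻⁴³
s = 2.6×10⁻¹⁵ mol L⁻¹

2.6×10⁻¹⁵ M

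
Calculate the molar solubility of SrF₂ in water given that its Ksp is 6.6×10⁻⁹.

1.2×10⁻³ M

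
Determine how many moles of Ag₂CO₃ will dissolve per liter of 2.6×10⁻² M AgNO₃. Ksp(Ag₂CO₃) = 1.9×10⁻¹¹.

2.8×10⁻⁸ M

Ag₂CO₃(s) ⇌ 2 Ag⁺(aq) + CO₃²⁻(aq)
With Ag⁺ already at 2.6×10⁻² M and s small, take [Ag⁺] ≈ 2.6×10⁻² M and [CO₃²⁻] = s.
Ksp = [Ag⁺]^2[CO₃²⁻] = (2.6×10⁻²)^2s
s = 1.9×10⁻¹¹ / (2.6×10⁻²)^2 = 2.8×10⁻⁸
s = 2.8×10⁻⁸ M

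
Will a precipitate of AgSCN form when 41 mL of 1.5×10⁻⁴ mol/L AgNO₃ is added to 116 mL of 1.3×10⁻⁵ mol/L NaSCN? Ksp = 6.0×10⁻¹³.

Yes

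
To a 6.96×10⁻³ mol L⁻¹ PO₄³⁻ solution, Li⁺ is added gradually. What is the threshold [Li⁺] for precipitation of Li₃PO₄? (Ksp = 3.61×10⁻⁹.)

8.03×10⁻³ M

A salt starts to precipitate once the ion product Q reaches its Ksp.
Li₃PO₄(s) ⇌ 3 Li⁺(aq) + PO₄³⁻(aq)
Ksp = [Li⁺]^3[PO₄³⁻] = [Li⁺]^3(6.96×10⁻³)
[Li⁺]^3 = 3.61×10⁻⁹ / (6.96×10⁻³) = 5.19×10⁻⁷
[Li⁺] = 8.03×10⁻³ mol L⁻¹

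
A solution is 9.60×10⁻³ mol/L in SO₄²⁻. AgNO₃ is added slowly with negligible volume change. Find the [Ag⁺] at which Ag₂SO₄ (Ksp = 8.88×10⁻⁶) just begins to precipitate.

3.04×10⁻² M

Precipitation begins when Q = Ksp.
Ag₂SO₄(s) ⇌ 2 Ag⁺(aq) + SO₄²⁻(aq)
Ksp = [Ag⁺]^2[SO₄²⁻] = [Ag⁺]^2(9.60×10⁻³)
[Ag⁺]^2 = 8.88×10⁻⁶ / (9.60×10⁻³) = 9.25×10⁻⁴
[Ag⁺] = 3.04×10⁻² mol/L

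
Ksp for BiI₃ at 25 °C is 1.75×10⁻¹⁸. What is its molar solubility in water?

1.60×10⁻⁵ M

BiI₃(s) ⇌ Bi³⁺(aq) + 3 I⁻(aq)
Let s be the molar solubility. Then [Bi³⁺] = s and [I⁻] = 3s.
Ksp = [Bi³⁺][I⁻]^3 = s · (3s)^3 = 27s^4
27s^4 = 1.75×10⁻¹⁸  ⇒  s^4 = 6.48×10⁻²⁰
Taking the 4th root, s = 1.60×10⁻⁵ mol L⁻¹.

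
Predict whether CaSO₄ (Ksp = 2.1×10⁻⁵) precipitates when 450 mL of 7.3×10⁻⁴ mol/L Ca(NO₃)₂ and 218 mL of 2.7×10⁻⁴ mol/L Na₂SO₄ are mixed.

The combined volume is 668 mL.
[Ca²⁺] = (7.3×10⁻⁴)(450)/668 = 4.9×10⁻⁴ mol/L
[SO₄²⁻] = (2.7×10⁻⁴)(218)/668 = 8.8×10⁻⁵ mol/L
Q = [Ca²⁺][SO₄²⁻] = 4.3×10⁻⁸
Since Q (4.3×10⁻⁸) is less than Ksp (2.1×10⁻⁵), no CaSO₄ precipitates.

No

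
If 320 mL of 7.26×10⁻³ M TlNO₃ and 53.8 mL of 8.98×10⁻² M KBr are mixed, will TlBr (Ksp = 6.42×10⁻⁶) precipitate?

Yes

After mixing, V = 320 mL + 53.8 mL = 373.8 mL.
[Tl⁺] = (7.26×10⁻³)(320)/373.8 = 6.22×10⁻³ M
[Br⁻] = (8.98×10⁻²)(53.8)/373.8 = 1.29×10⁻² M
Q = [Tl⁺][Br⁻] = 8.03×10⁻⁵
Since Q (8.03×10⁻⁵) exceeds Ksp (6.42×10⁻⁶), TlBr will precipitate.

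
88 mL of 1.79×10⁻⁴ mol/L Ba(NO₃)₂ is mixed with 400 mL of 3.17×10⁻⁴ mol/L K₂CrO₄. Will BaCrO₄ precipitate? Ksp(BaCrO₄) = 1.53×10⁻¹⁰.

After mixing, V = 88 mL + 400 mL = 488 mL.
[Ba²⁺] = (1.79×10⁻⁴)(88)/488 = 3.23×10⁻⁵ mol/L
[CrO₄²⁻] = (3.17×10⁻⁴)(400)/488 = 2.60×10⁻⁴ mol/L
Q = [Ba²⁺][CrO₄²⁻] = 8.39×10⁻⁹
Q = 8.39×10⁻⁹ > Ksp = 1.53×10⁻¹⁰, so the solution is supersaturated and BaCrO₄ precipitates.

Yes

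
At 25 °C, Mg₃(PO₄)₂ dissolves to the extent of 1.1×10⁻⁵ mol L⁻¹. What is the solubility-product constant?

Ksp = 1.7×10⁻²³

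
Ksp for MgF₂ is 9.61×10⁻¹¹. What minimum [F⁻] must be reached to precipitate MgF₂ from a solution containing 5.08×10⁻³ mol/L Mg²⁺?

Precipitation begins when Q = Ksp.
MgF₂(s) ⇌ Mg²⁺(aq) + 2 F⁻(aq)
Ksp = [Mg²⁺][F⁻]^2 = [F⁻]^2(5.08×10⁻³)
[F⁻]^2 = 9.61×10⁻¹¹ / (5.08×10⁻³) = 1.89×10⁻⁸
[F⁻] = 1.38×10⁻⁴ mol/L

1.38×10⁻⁴ M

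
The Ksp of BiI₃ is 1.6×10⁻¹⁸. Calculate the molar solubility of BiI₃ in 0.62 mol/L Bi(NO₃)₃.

4.6×10⁻⁷ M

BiI₃(s) ⇌ Bi³⁺(aq) + 3 I⁻(aq)
The solution already contains Bi³⁺ at 0.62 mol/L. Let s be the molar solubility of BiI₃.
[Bi³⁺] ≈ 0.62 mol/L (common ion dominates); [I⁻] = 3s.
Ksp = [Bi³⁺][I⁻]^3 = (0.62)(3s)^3
(3s)^3 = 1.6×10⁻¹⁸ / (0.62) = 2.6×10⁻¹⁸
s = 4.6×10⁻⁷ mol/L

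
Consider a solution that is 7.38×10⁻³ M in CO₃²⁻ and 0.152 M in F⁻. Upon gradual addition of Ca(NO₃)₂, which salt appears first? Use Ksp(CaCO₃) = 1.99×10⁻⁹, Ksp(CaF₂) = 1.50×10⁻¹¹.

CaF₂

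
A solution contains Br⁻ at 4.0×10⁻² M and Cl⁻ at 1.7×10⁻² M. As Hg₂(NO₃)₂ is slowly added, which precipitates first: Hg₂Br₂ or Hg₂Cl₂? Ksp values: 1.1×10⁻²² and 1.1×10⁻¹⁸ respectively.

Hg₂Br₂

Precipitation begins when Q = Ksp.
For Hg₂Br₂: [Hg₂²⁺] = (Ksp/[Br⁻]^2) = 6.9×10⁻²⁰ M
For Hg₂Cl₂: [Hg₂²⁺] = (Ksp/[Cl⁻]^2) = 3.8×10⁻¹⁵ M
Since Hg₂Br₂ needs less Hg₂²⁺ to reach saturation, it precipitates first.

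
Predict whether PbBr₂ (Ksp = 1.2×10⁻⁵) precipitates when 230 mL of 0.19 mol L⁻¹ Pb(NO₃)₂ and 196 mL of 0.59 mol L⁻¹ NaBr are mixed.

After mixing, V = 230 mL + 196 mL = 426 mL.
[Pb²⁺] = (0.19)(230)/426 = 0.10 mol L⁻¹
[Br⁻] = (0.59)(196)/426 = 0.27 mol L⁻¹
Q = [Pb²⁺][Br⁻]^2 = 7.6×10⁻³
Since Q (7.6×10⁻³) exceeds Ksp (1.2×10⁻⁵), PbBr₂ will precipitate.

Yes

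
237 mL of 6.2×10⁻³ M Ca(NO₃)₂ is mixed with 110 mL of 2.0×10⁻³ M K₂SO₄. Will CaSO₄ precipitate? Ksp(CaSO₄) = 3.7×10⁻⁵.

Total volume after mixing = 237 + 110 = 347 mL.
[Ca²⁺] = (6.2×10⁻³)(237)/347 = 4.2×10⁻³ M
[SO₄²⁻] = (2.0×10⁻³)(110)/347 = 6.3×10⁻⁴ M
Q = [Ca²⁺][SO₄²⁻] = 2.7×10⁻⁶
Since Q (2.7×10⁻⁶) is less than Ksp (3.7×10⁻⁵), no CaSO₄ precipitates.

No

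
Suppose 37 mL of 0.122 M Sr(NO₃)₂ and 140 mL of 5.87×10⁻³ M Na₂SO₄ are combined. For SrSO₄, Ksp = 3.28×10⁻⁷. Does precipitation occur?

The combined volume is 177 mL.
[Sr²⁺] = (0.122)(37)/177 = 2.55×10⁻² M
[SO₄²⁻] = (5.87×10⁻³)(140)/177 = 4.64×10⁻³ M
Q = [Sr²⁺][SO₄²⁻] = 1.18×10⁻⁴
Since Q (1.18×10⁻⁴) exceeds Ksp (3.28×10⁻⁷), SrSO₄ will precipitate.

Yes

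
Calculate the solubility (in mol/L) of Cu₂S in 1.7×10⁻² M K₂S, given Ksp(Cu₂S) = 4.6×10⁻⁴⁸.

Cu₂S(s) ⇌ 2 Cu⁺(aq) + S²⁻(aq)
The solution already contains S²⁻ at 1.7×10⁻² M. Let s be the molar solubility of Cu₂S.
[S²⁻] ≈ 1.7×10⁻² M (common ion dominates); [Cu⁺] = 2s.
Ksp = [Cu⁺]^2[S²⁻] = (2s)^2(1.7×10⁻²)
(2s)^2 = 4.6×10⁻⁴⁸ / (1.7×10⁻²) = 2.7×10⁻⁴⁶
s = 8.2×10⁻²⁴ M

8.2×10⁻²⁴ M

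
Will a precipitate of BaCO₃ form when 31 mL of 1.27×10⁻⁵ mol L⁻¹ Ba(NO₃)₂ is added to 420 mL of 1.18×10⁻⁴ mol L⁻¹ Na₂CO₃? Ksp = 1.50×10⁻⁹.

No

The combined volume is 451 mL.
[Ba²⁺] = (1.27×10⁻⁵)(31)/451 = 8.73×10⁻⁷ mol L⁻¹
[CO₃²⁻] = (1.18×10⁻⁴)(420)/451 = 1.10×10⁻⁴ mol L⁻¹
Q = [Ba²⁺][CO₃²⁻] = 9.59×10⁻¹¹
Q < Ksp (9.59×10⁻¹¹ vs 1.50×10⁻⁹); the solution remains unsaturated and no precipitate forms.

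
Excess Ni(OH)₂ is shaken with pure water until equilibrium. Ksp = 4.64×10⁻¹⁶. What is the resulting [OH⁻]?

9.75×10⁻⁶ M

Ni(OH)₂(s) ⇌ Ni²⁺(aq) + 2 OH⁻(aq)
Let s be the molar solubility. Then [Ni²⁺] = s and [OH⁻] = 2s.
Ksp = [Ni²⁺][OH⁻]^2 = s · (2s)^2 = 4s^3 = 4.64×10⁻¹⁶
s = 4.88×10⁻⁶ M
[OH⁻] = 2s = 9.75×10⁻⁶ M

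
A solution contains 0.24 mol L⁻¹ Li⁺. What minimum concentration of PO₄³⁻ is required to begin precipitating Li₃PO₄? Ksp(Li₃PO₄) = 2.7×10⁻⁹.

2.0×10⁻⁷ M

Precipitation begins when Q = Ksp.
Li₃PO₄(s) ⇌ 3 Li⁺(aq) + PO₄³⁻(aq)
Ksp = [Li⁺]^3[PO₄³⁻] = [PO₄³⁻](0.24)^3
[PO₄³⁻] = 2.7×10⁻⁹ / (0.24)^3 = 2.0×10⁻⁷
[PO₄³⁻] = 2.0×10⁻⁷ mol L⁻¹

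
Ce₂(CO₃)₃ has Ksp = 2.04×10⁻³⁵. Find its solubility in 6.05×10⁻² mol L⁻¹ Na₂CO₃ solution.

1.52×10⁻¹⁶ M

Ce₂(CO₃)₃(s) ⇌ 2 Ce³⁺(aq) + 3 CO₃²⁻(aq)
Let s be the solubility of Ce₂(CO₃)₃ here. The common ion gives [CO₃²⁻] ≈ 6.05×10⁻² mol L⁻¹, and [Ce³⁺] = 2s.
Ksp = [Ce³⁺]^2[CO₃²⁻]^3 = (2s)^2(6.05×10⁻²)^3
(2s)^2 = 2.04×10⁻³⁵ / (6.05×10⁻²)^3 = 9.21×10⁻³²
s = 1.52×10⁻¹⁶ mol L⁻¹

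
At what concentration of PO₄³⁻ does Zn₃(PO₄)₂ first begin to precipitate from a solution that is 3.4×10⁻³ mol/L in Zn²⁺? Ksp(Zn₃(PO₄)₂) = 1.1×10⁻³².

5.3×10⁻¹³ M

Precipitation of each salt begins when its ion product equals Ksp.
Zn₃(PO₄)₂(s) ⇌ 3 Zn²⁺(aq) + 2 PO₄³⁻(aq)
Ksp = [Zn²⁺]^3[PO₄³⁻]^2 = [PO₄³⁻]^2(3.4×10⁻³)^3
[PO₄³⁻]^2 = 1.1×10⁻³² / (3.4×10⁻³)^3 = 2.8×10⁻²⁵
[PO₄³⁻] = 5.3×10⁻¹³ mol/L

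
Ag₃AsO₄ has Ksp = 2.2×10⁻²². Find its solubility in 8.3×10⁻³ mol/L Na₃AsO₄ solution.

9.9×10⁻⁸ M

Ag₃AsO₄(s) ⇌ 3 Ag⁺(aq) + AsO₄³⁻(aq)
Let s be the solubility of Ag₃AsO₄ here. The common ion gives [AsO₄³⁻] ≈ 8.3×10⁻³ mol/L, and [Ag⁺] = 3s.
Ksp = [Ag⁺]^3[AsO₄³⁻] = (3s)^3(8.3×10⁻³)
(3s)^3 = 2.2×10⁻²² / (8.3×10⁻³) = 2.7×10⁻²⁰
s = 9.9×10⁻⁸ mol/L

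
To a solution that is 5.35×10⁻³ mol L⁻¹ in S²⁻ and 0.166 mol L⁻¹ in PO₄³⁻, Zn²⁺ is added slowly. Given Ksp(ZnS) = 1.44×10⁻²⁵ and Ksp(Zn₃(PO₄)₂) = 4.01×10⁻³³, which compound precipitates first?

The threshold for precipitation is Q = Ksp.
For ZnS: [Zn²⁺] = (Ksp/[S²⁻]) = 2.69×10⁻²³ mol L⁻¹
For Zn₃(PO₄)₂: [Zn²⁺] = (Ksp/[PO₄³⁻]^2)^(1/3) = 5.26×10⁻¹¹ mol L⁻¹
Since ZnS needs less Zn²⁺ to reach saturation, it precipitates first.

ZnS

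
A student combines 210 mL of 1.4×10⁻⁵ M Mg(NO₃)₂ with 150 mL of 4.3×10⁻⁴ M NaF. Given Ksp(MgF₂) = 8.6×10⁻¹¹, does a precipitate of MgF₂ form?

No

Total volume after mixing = 210 + 150 = 360 mL.
[Mg²⁺] = (1.4×10⁻⁵)(210)/360 = 8.2×10⁻⁶ M
[F⁻] = (4.3×10⁻⁴)(150)/360 = 1.8×10⁻⁴ M
Q = [Mg²⁺][F⁻]^2 = 2.6×10⁻¹³
Q < Ksp (2.6×10⁻¹³ vs 8.6×10⁻¹¹); the solution remains unsaturated and no precipitate forms.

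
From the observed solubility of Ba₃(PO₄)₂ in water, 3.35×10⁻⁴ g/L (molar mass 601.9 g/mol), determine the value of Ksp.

Convert to molarity: s = 3.35×10⁻⁴ / 601.9 = 5.5657×10⁻⁷ mol/L
Ba₃(PO₄)₂(s) ⇌ 3 Ba²⁺(aq) + 2 PO₄³⁻(aq)
For each mole of Ba₃(PO₄)₂ that dissolves per liter, [Ba²⁺] = 3s and [PO₄³⁻] = 2s; let s denote this solubility.
Ksp = [Ba²⁺]^3[PO₄³⁻]^2 = (3s)^3 · (2s)^2 = 108s^5
Ksp = 108 × (5.5657×10⁻⁷)^5 = 5.77×10⁻³⁰

Ksp = 5.77×10⁻³⁰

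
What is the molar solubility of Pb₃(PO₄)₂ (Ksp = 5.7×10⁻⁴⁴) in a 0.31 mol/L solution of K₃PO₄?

Pb₃(PO₄)₂(s) ⇌ 3 Pb²⁺(aq) + 2 PO₄³⁻(aq)
Let s be the solubility of Pb₃(PO₄)₂ here. The common ion gives [PO₄³⁻] ≈ 0.31 mol/L, and [Pb²⁺] = 3s.
Ksp = [Pb²⁺]^3[PO₄³⁻]^2 = (3s)^3(0.31)^2
(3s)^3 = 5.7×10⁻⁴⁴ / (0.31)^2 = 5.9×10⁻⁴³
s = 2.8×10⁻¹⁵ mol/L

2.8×10⁻¹⁵ M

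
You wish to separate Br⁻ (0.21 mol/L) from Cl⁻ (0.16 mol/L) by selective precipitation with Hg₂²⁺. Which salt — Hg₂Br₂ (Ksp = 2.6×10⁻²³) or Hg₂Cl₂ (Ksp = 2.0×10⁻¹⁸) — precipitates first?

Hg₂Br₂

A salt starts to precipitate once the ion product Q reaches its Ksp.
For Hg₂Br₂: [Hg₂²⁺] = (Ksp/[Br⁻]^2) = 5.9×10⁻²² mol/L
For Hg₂Cl₂: [Hg₂²⁺] = (Ksp/[Cl⁻]^2) = 7.8×10⁻¹⁷ mol/L
Since Hg₂Br₂ needs less Hg₂²⁺ to reach saturation, it precipitates first.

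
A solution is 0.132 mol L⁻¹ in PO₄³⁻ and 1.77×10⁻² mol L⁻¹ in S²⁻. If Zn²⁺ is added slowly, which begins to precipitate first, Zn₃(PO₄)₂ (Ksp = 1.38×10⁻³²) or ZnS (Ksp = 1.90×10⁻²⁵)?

ZnS

Precipitation of each salt begins when its ion product equals Ksp.
For Zn₃(PO₄)₂: [Zn²⁺] = (Ksp/[PO₄³⁻]^2)^(1/3) = 9.25×10⁻¹¹ mol L⁻¹
For ZnS: [Zn²⁺] = (Ksp/[S²⁻]) = 1.07×10⁻²³ mol L⁻¹
ZnS requires the lower [Zn²⁺], so it precipitates first.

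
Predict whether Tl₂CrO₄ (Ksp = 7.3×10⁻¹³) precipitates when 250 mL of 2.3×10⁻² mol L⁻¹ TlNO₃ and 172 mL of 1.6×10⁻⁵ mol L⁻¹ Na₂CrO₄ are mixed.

Yes

After mixing, V = 250 mL + 172 mL = 422 mL.
[Tl⁺] = (2.3×10⁻²)(250)/422 = 1.4×10⁻² mol L⁻¹
[CrO₄²⁻] = (1.6×10⁻⁵)(172)/422 = 6.5×10⁻⁶ mol L⁻¹
Q = [Tl⁺]^2[CrO₄²⁻] = 1.2×10⁻⁹
Because Q > Ksp (1.2×10⁻⁹ vs 7.3×10⁻¹³), a precipitate of Tl₂CrO₄ forms.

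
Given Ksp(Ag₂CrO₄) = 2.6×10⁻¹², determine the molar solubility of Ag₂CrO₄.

8.7×10⁻⁵ M

Ag₂CrO₄(s) ⇌ 2 Ag⁺(aq) + CrO₄²⁻(aq)
With molar solubility s: [Ag⁺] = 2s, [CrO₄²⁻] = s.
Ksp = [Ag⁺]^2[CrO₄²⁻] = (2s)^2 · s = 4s^3
4s^3 = 2.6×10⁻¹²  ⇒  s^3 = 6.5×10⁻¹³
Taking the 3rd root, s = 8.7×10⁻⁵ mol/L.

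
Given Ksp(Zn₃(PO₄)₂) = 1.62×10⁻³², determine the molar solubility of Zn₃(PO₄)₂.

1.72×10⁻⁷ M

Zn₃(PO₄)₂(s) ⇌ 3 Zn²⁺(aq) + 2 PO₄³⁻(aq)
With molar solubility s: [Zn²⁺] = 3s, [PO₄³⁻] = 2s.
Ksp = [Zn²⁺]^3[PO₄³⁻]^2 = (3s)^3 · (2s)^2 = 108s^5
108s^5 = 1.62×10⁻³²  ⇒  s^5 = 1.50×10⁻³⁴
s = (1.50×10⁻³⁴)^(1/5) = 1.72×10⁻⁷ M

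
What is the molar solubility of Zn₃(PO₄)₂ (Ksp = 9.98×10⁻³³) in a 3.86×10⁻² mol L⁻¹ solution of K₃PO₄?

Zn₃(PO₄)₂(s) ⇌ 3 Zn²⁺(aq) + 2 PO₄³⁻(aq)
With PO₄³⁻ already at 3.86×10⁻² mol L⁻¹ and s small, take [PO₄³⁻] ≈ 3.86×10⁻² mol L⁻¹ and [Zn²⁺] = 3s.
Ksp = [Zn²⁺]^3[PO₄³⁻]^2 = (3s)^3(3.86×10⁻²)^2
(3s)^3 = 9.98×10⁻³³ / (3.86×10⁻²)^2 = 6.70×10⁻³⁰
s = 6.28×10⁻¹¹ mol L⁻¹

6.28×10⁻¹¹ M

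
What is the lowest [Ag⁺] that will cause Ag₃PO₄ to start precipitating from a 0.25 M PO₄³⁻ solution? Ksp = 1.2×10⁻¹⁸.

1.7×10⁻⁶ M

Each salt precipitates once Q = Ksp for that salt.
Ag₃PO₄(s) ⇌ 3 Ag⁺(aq) + PO₄³⁻(aq)
Ksp = [Ag⁺]^3[PO₄³⁻] = [Ag⁺]^3(0.25)
[Ag⁺]^3 = 1.2×10⁻¹⁸ / (0.25) = 4.8×10⁻¹⁸
[Ag⁺] = 1.7×10⁻⁶ M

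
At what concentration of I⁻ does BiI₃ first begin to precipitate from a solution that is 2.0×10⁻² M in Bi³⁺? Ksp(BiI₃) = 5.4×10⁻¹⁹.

3.0×10⁻⁶ M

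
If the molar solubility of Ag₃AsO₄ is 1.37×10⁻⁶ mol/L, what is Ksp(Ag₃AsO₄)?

Ksp = 9.51×10⁻²³

Ag₃AsO₄(s) ⇌ 3 Ag⁺(aq) + AsO₄³⁻(aq)
If s mol/L of Ag₃AsO₄ dissolves, [Ag⁺] = 3s and [AsO₄³⁻] = s.
Ksp = [Ag⁺]^3[AsO₄³⁻] = (3s)^3 · s = 27s^4
Ksp = 27 × (1.37×10⁻⁶)^4 = 9.51×10⁻²³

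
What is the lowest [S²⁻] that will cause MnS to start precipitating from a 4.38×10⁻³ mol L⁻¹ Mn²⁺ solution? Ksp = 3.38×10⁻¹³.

Each salt precipitates once Q = Ksp for that salt.
MnS(s) ⇌ Mn²⁺(aq) + S²⁻(aq)
Ksp = [Mn²⁺][S²⁻] = [S²⁻](4.38×10⁻³)
[S²⁻] = 3.38×10⁻¹³ / (4.38×10⁻³) = 7.72×10⁻¹¹
[S²⁻] = 7.72×10⁻¹¹ mol L⁻¹

7.72×10⁻¹¹ M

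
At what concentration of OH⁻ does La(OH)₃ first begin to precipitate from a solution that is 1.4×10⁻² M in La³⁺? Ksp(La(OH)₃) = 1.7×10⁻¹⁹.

2.3×10⁻⁶ M

A salt starts to precipitate once the ion product Q reaches its Ksp.
La(OH)₃(s) ⇌ La³⁺(aq) + 3 OH⁻(aq)
Ksp = [La³⁺][OH⁻]^3 = [OH⁻]^3(1.4×10⁻²)
[OH⁻]^3 = 1.7×10⁻¹⁹ / (1.4×10⁻²) = 1.2×10⁻¹⁷
[OH⁻] = 2.3×10⁻⁶ M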